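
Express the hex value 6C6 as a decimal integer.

Expand by place value (powers of 16):
Digit values: C = 12
6C6 = 6 × 16^2 + 12 × 16^1 + 6 × 16^0
= 6 × 256 + 12 × 16 + 6 × 1
= 1536 + 192 + 6
= 1734



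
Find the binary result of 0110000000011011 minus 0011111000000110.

Method 1 - Direct subtraction (column by column from the right: bit − bit − borrow-in; if negative, add 2 and borrow 1 from the next column):
borrow: 0111110000001000
        0110000000011011
-       0011111000000110
------------------------
        0010001000010101

Method 2 - Add two's complement:
Two's complement of 0011111000000110: invert → 1100000111111001, add 1 → 1100000111111010
  0110000000011011
+ 1100000111111010
------------------
 10010001000010101  (end carry out of the top bit = 1)
Discarding the end carry: 0010001000010101
Decimal check:
  0110000000011011 = 16384 + 8192 + 16 + 8 + 2 + 1 = 24603
  0011111000000110 = 8192 + 4096 + 2048 + 1024 + 512 + 4 + 2 = 15878
  24603 - 15878 = 8725, and 0010001000010101 = 8192 + 512 + 16 + 4 + 1 = 8725 ✓



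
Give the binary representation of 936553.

Using repeated division by 2:
936553 ÷ 2 = 468276 remainder 1
468276 ÷ 2 = 234138 remainder 0
234138 ÷ 2 = 117069 remainder 0
117069 ÷ 2 = 58534 remainder 1
58534 ÷ 2 = 29267 remainder 0
29267 ÷ 2 = 14633 remainder 1
14633 ÷ 2 = 7316 remainder 1
7316 ÷ 2 = 3658 remainder 0
3658 ÷ 2 = 1829 remainder 0
1829 ÷ 2 = 914 remainder 1
914 ÷ 2 = 457 remainder 0
457 ÷ 2 = 228 remainder 1
228 ÷ 2 = 114 remainder 0
114 ÷ 2 = 57 remainder 0
57 ÷ 2 = 28 remainder 1
28 ÷ 2 = 14 remainder 0
14 ÷ 2 = 7 remainder 0
7 ÷ 2 = 3 remainder 1
3 ÷ 2 = 1 remainder 1
1 ÷ 2 = 0 remainder 1
Reading remainders bottom to top: 11100100101001101001



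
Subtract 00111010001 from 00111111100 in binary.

Method 1 - Direct subtraction (column by column from the right: bit − bit − borrow-in; if negative, add 2 and borrow 1 from the next column):
borrow: 00000000110
        00111111100
-       00111010001
-------------------
        00000101011

Method 2 - Add two's complement:
Two's complement of 00111010001: invert → 11000101110, add 1 → 11000101111
  00111111100
+ 11000101111
-------------
 100000101011  (end carry out of the top bit = 1)
Discarding the end carry: 00000101011
Decimal check:
  00111111100 = 256 + 128 + 64 + 32 + 16 + 8 + 4 = 508
  00111010001 = 256 + 128 + 64 + 16 + 1 = 465
  508 - 465 = 43, and 00000101011 = 32 + 8 + 2 + 1 = 43 ✓



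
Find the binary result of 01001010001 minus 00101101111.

Method 1 - Direct subtraction (column by column from the right: bit − bit − borrow-in; if negative, add 2 and borrow 1 from the next column):
borrow: 01111011100
        01001010001
-       00101101111
-------------------
        00011100010

Method 2 - Add two's complement:
Two's complement of 00101101111: invert → 11010010000, add 1 → 11010010001
  01001010001
+ 11010010001
-------------
 100011100010  (end carry out of the top bit = 1)
Discarding the end carry: 00011100010
Decimal check:
  01001010001 = 512 + 64 + 16 + 1 = 593
  00101101111 = 256 + 64 + 32 + 8 + 4 + 2 + 1 = 367
  593 - 367 = 226, and 00011100010 = 128 + 64 + 32 + 2 = 226 ✓



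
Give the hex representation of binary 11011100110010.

Group into 4-bit nibbles from right:
  0011 = 3
  0111 = 7
  0011 = 3
  0010 = 2
Result: 3732



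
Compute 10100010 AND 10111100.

AND: 1 only when both bits are 1
  10100010
& 10111100
----------
  10100000
Decimal: 162 & 188 = 160



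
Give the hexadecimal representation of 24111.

Using repeated division by 16 (digits 10–15 are A–F):
24111 ÷ 16 = 1506 remainder 15 (F)
1506 ÷ 16 = 94 remainder 2
94 ÷ 16 = 5 remainder 14 (E)
5 ÷ 16 = 0 remainder 5
Reading remainders bottom to top: 5E2F



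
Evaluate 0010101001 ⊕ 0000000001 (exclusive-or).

XOR: 1 when bits differ
  0010101001
^ 0000000001
------------
  0010101000
Decimal: 169 ^ 1 = 168



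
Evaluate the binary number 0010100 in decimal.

Sum of powers of 2 for each 1-bit:
2^2 + 2^4
= 4 + 16
= 20



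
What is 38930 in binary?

Using repeated division by 2:
38930 ÷ 2 = 19465 remainder 0
19465 ÷ 2 = 9732 remainder 1
9732 ÷ 2 = 4866 remainder 0
4866 ÷ 2 = 2433 remainder 0
2433 ÷ 2 = 1216 remainder 1
1216 ÷ 2 = 608 remainder 0
608 ÷ 2 = 304 remainder 0
304 ÷ 2 = 152 remainder 0
152 ÷ 2 = 76 remainder 0
76 ÷ 2 = 38 remainder 0
38 ÷ 2 = 19 remainder 0
19 ÷ 2 = 9 remainder 1
9 ÷ 2 = 4 remainder 1
4 ÷ 2 = 2 remainder 0
2 ÷ 2 = 1 remainder 0
1 ÷ 2 = 0 remainder 1
Reading remainders bottom to top: 1001100000010010



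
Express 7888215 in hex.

Using repeated division by 16 (digits 10–15 are A–F):
7888215 ÷ 16 = 493013 remainder 7
493013 ÷ 16 = 30813 remainder 5
30813 ÷ 16 = 1925 remainder 13 (D)
1925 ÷ 16 = 120 remainder 5
120 ÷ 16 = 7 remainder 8
7 ÷ 16 = 0 remainder 7
Reading remainders bottom to top: 785D57



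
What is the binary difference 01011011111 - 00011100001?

Method 1 - Direct subtraction (column by column from the right: bit − bit − borrow-in; if negative, add 2 and borrow 1 from the next column):
borrow: 01111000000
        01011011111
-       00011100001
-------------------
        00111111110

Method 2 - Add two's complement:
Two's complement of 00011100001: invert → 11100011110, add 1 → 11100011111
  01011011111
+ 11100011111
-------------
 100111111110  (end carry out of the top bit = 1)
Discarding the end carry: 00111111110
Decimal check:
  01011011111 = 512 + 128 + 64 + 16 + 8 + 4 + 2 + 1 = 735
  00011100001 = 128 + 64 + 32 + 1 = 225
  735 - 225 = 510, and 00111111110 = 256 + 128 + 64 + 32 + 16 + 8 + 4 + 2 = 510 ✓



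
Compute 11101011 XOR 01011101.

XOR: 1 when bits differ
  11101011
^ 01011101
----------
  10110110
Decimal: 235 ^ 93 = 182



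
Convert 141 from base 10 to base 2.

Using repeated division by 2:
141 ÷ 2 = 70 remainder 1
70 ÷ 2 = 35 remainder 0
35 ÷ 2 = 17 remainder 1
17 ÷ 2 = 8 remainder 1
8 ÷ 2 = 4 remainder 0
4 ÷ 2 = 2 remainder 0
2 ÷ 2 = 1 remainder 0
1 ÷ 2 = 0 remainder 1
Reading remainders bottom to top: 10001101



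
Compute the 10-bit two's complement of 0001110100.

Original: 0001110100
Step 1 - Invert all bits: 1110001011
Step 2 - Add 1: 1110001100
Verification: 0001110100 + 1110001100 = 10000000000; discarding the end carry (carry out of the top bit) leaves the 10-bit value 0000000000, as required for x + (-x)



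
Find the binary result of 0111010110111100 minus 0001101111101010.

Method 1 - Direct subtraction (column by column from the right: bit − bit − borrow-in; if negative, add 2 and borrow 1 from the next column):
borrow: 0011011110000100
        0111010110111100
-       0001101111101010
------------------------
        0101100111010010

Method 2 - Add two's complement:
Two's complement of 0001101111101010: invert → 1110010000010101, add 1 → 1110010000010110
  0111010110111100
+ 1110010000010110
------------------
 10101100111010010  (end carry out of the top bit = 1)
Discarding the end carry: 0101100111010010
Decimal check:
  0111010110111100 = 16384 + 8192 + 4096 + 1024 + 256 + 128 + 32 + 16 + 8 + 4 = 30140
  0001101111101010 = 4096 + 2048 + 512 + 256 + 128 + 64 + 32 + 8 + 2 = 7146
  30140 - 7146 = 22994, and 0101100111010010 = 16384 + 4096 + 2048 + 256 + 128 + 64 + 16 + 2 = 22994 ✓



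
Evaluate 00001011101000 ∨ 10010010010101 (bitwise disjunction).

OR: 1 when either bit is 1
  00001011101000
| 10010010010101
----------------
  10011011111101
Decimal: 744 | 9365 = 9981



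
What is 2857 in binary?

Using repeated division by 2:
2857 ÷ 2 = 1428 remainder 1
1428 ÷ 2 = 714 remainder 0
714 ÷ 2 = 357 remainder 0
357 ÷ 2 = 178 remainder 1
178 ÷ 2 = 89 remainder 0
89 ÷ 2 = 44 remainder 1
44 ÷ 2 = 22 remainder 0
22 ÷ 2 = 11 remainder 0
11 ÷ 2 = 5 remainder 1
5 ÷ 2 = 2 remainder 1
2 ÷ 2 = 1 remainder 0
1 ÷ 2 = 0 remainder 1
Reading remainders bottom to top: 101100101001



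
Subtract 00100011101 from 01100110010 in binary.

Method 1 - Direct subtraction (column by column from the right: bit − bit − borrow-in; if negative, add 2 and borrow 1 from the next column):
borrow: 00000111010
        01100110010
-       00100011101
-------------------
        01000010101

Method 2 - Add two's complement:
Two's complement of 00100011101: invert → 11011100010, add 1 → 11011100011
  01100110010
+ 11011100011
-------------
 101000010101  (end carry out of the top bit = 1)
Discarding the end carry: 01000010101
Decimal check:
  01100110010 = 512 + 256 + 32 + 16 + 2 = 818
  00100011101 = 256 + 16 + 8 + 4 + 1 = 285
  818 - 285 = 533, and 01000010101 = 512 + 16 + 4 + 1 = 533 ✓



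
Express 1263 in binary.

Using repeated division by 2:
1263 ÷ 2 = 631 remainder 1
631 ÷ 2 = 315 remainder 1
315 ÷ 2 = 157 remainder 1
157 ÷ 2 = 78 remainder 1
78 ÷ 2 = 39 remainder 0
39 ÷ 2 = 19 remainder 1
19 ÷ 2 = 9 remainder 1
9 ÷ 2 = 4 remainder 1
4 ÷ 2 = 2 remainder 0
2 ÷ 2 = 1 remainder 0
1 ÷ 2 = 0 remainder 1
Reading remainders bottom to top: 10011101111



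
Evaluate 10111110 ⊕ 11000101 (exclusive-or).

XOR: 1 when bits differ
  10111110
^ 11000101
----------
  01111011
Decimal: 190 ^ 197 = 123



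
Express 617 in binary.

Using repeated division by 2:
617 ÷ 2 = 308 remainder 1
308 ÷ 2 = 154 remainder 0
154 ÷ 2 = 77 remainder 0
77 ÷ 2 = 38 remainder 1
38 ÷ 2 = 19 remainder 0
19 ÷ 2 = 9 remainder 1
9 ÷ 2 = 4 remainder 1
4 ÷ 2 = 2 remainder 0
2 ÷ 2 = 1 remainder 0
1 ÷ 2 = 0 remainder 1
Reading remainders bottom to top: 1001101001



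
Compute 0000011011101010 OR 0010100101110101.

OR: 1 when either bit is 1
  0000011011101010
| 0010100101110101
------------------
  0010111111111111
Decimal: 1770 | 10613 = 12287



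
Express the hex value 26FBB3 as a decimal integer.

Expand by place value (powers of 16):
Digit values: F = 15, B = 11
26FBB3 = 2 × 16^5 + 6 × 16^4 + 15 × 16^3 + 11 × 16^2 + 11 × 16^1 + 3 × 16^0
= 2 × 1048576 + 6 × 65536 + 15 × 4096 + 11 × 256 + 11 × 16 + 3 × 1
= 2097152 + 393216 + 61440 + 2816 + 176 + 3
= 2554803



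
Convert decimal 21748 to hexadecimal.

Using repeated division by 16 (digits 10–15 are A–F):
21748 ÷ 16 = 1359 remainder 4
1359 ÷ 16 = 84 remainder 15 (F)
84 ÷ 16 = 5 remainder 4
5 ÷ 16 = 0 remainder 5
Reading remainders bottom to top: 54F4



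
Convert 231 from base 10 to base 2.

Using repeated division by 2:
231 ÷ 2 = 115 remainder 1
115 ÷ 2 = 57 remainder 1
57 ÷ 2 = 28 remainder 1
28 ÷ 2 = 14 remainder 0
14 ÷ 2 = 7 remainder 0
7 ÷ 2 = 3 remainder 1
3 ÷ 2 = 1 remainder 1
1 ÷ 2 = 0 remainder 1
Reading remainders bottom to top: 11100111



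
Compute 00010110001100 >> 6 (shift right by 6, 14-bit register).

Original: 00010110001100 (decimal 1420)
Shift right by 6 positions
Drop the 6 low bits; fill with zeros on the left
Result: 00000000010110 (decimal 22)
Equivalent: 1420 >> 6 = 1420 ÷ 2^6 = 22



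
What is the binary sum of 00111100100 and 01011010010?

Add column by column from the right: bit + bit + carry-in; write the sum mod 2, carry 1 when the sum is 2 or 3.
carry:  11110000000
        00111100100
+       01011010010
-------------------
       010010110110
(the carry out of the leftmost column, 0, becomes the leading bit)
Decimal check:
  00111100100 = 256 + 128 + 64 + 32 + 4 = 484
  01011010010 = 512 + 128 + 64 + 16 + 2 = 722
  484 + 722 = 1206, and 010010110110 = 1024 + 128 + 32 + 16 + 4 + 2 = 1206 ✓



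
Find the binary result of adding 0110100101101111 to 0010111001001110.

Add column by column from the right: bit + bit + carry-in; write the sum mod 2, carry 1 when the sum is 2 or 3.
carry:  1101000010011100
        0110100101101111
+       0010111001001110
------------------------
       01001011110111101
(the carry out of the leftmost column, 0, becomes the leading bit)
Decimal check:
  0110100101101111 = 16384 + 8192 + 2048 + 256 + 64 + 32 + 8 + 4 + 2 + 1 = 26991
  0010111001001110 = 8192 + 2048 + 1024 + 512 + 64 + 8 + 4 + 2 = 11854
  26991 + 11854 = 38845, and 01001011110111101 = 32768 + 4096 + 1024 + 512 + 256 + 128 + 32 + 16 + 8 + 4 + 1 = 38845 ✓



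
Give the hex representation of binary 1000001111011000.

Group into 4-bit nibbles from right:
  1000 = 8
  0011 = 3
  1101 = D
  1000 = 8
Result: 83D8



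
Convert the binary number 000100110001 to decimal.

Sum of powers of 2 for each 1-bit:
2^0 + 2^4 + 2^5 + 2^8
= 1 + 16 + 32 + 256
= 305



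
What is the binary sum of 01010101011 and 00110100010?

Add column by column from the right: bit + bit + carry-in; write the sum mod 2, carry 1 when the sum is 2 or 3.
carry:  11101000100
        01010101011
+       00110100010
-------------------
       010001001101
(the carry out of the leftmost column, 0, becomes the leading bit)
Decimal check:
  01010101011 = 512 + 128 + 32 + 8 + 2 + 1 = 683
  00110100010 = 256 + 128 + 32 + 2 = 418
  683 + 418 = 1101, and 010001001101 = 1024 + 64 + 8 + 4 + 1 = 1101 ✓



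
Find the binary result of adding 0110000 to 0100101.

Add column by column from the right: bit + bit + carry-in; write the sum mod 2, carry 1 when the sum is 2 or 3.
carry:  1000000
        0110000
+       0100101
---------------
       01010101
(the carry out of the leftmost column, 0, becomes the leading bit)
Decimal check:
  0110000 = 32 + 16 = 48
  0100101 = 32 + 4 + 1 = 37
  48 + 37 = 85, and 01010101 = 64 + 16 + 4 + 1 = 85 ✓



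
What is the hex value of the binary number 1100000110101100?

Group into 4-bit nibbles from right:
  1100 = C
  0001 = 1
  1010 = A
  1100 = C
Result: C1AC



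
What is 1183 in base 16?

Using repeated division by 16 (digits 10–15 are A–F):
1183 ÷ 16 = 73 remainder 15 (F)
73 ÷ 16 = 4 remainder 9
4 ÷ 16 = 0 remainder 4
Reading remainders bottom to top: 49F



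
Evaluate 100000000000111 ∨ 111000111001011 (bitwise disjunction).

OR: 1 when either bit is 1
  100000000000111
| 111000111001011
-----------------
  111000111001111
Decimal: 16391 | 29131 = 29135



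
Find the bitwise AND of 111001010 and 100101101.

AND: 1 only when both bits are 1
  111001010
& 100101101
-----------
  100001000
Decimal: 458 & 301 = 264



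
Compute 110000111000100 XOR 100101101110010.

XOR: 1 when bits differ
  110000111000100
^ 100101101110010
-----------------
  010101010110110
Decimal: 25028 ^ 19314 = 10934



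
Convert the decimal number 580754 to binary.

Using repeated division by 2:
580754 ÷ 2 = 290377 remainder 0
290377 ÷ 2 = 145188 remainder 1
145188 ÷ 2 = 72594 remainder 0
72594 ÷ 2 = 36297 remainder 0
36297 ÷ 2 = 18148 remainder 1
18148 ÷ 2 = 9074 remainder 0
9074 ÷ 2 = 4537 remainder 0
4537 ÷ 2 = 2268 remainder 1
2268 ÷ 2 = 1134 remainder 0
1134 ÷ 2 = 567 remainder 0
567 ÷ 2 = 283 remainder 1
283 ÷ 2 = 141 remainder 1
141 ÷ 2 = 70 remainder 1
70 ÷ 2 = 35 remainder 0
35 ÷ 2 = 17 remainder 1
17 ÷ 2 = 8 remainder 1
8 ÷ 2 = 4 remainder 0
4 ÷ 2 = 2 remainder 0
2 ÷ 2 = 1 remainder 0
1 ÷ 2 = 0 remainder 1
Reading remainders bottom to top: 10001101110010010010



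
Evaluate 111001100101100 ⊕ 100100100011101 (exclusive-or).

XOR: 1 when bits differ
  111001100101100
^ 100100100011101
-----------------
  011101000110001
Decimal: 29484 ^ 18717 = 14897



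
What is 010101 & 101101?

AND: 1 only when both bits are 1
  010101
& 101101
--------
  000101
Decimal: 21 & 45 = 5



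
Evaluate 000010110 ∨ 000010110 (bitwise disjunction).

OR: 1 when either bit is 1
  000010110
| 000010110
-----------
  000010110
Decimal: 22 | 22 = 22



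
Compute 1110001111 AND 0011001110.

AND: 1 only when both bits are 1
  1110001111
& 0011001110
------------
  0010001110
Decimal: 911 & 206 = 142



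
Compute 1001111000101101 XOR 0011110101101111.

XOR: 1 when bits differ
  1001111000101101
^ 0011110101101111
------------------
  1010001101000010
Decimal: 40493 ^ 15727 = 41794



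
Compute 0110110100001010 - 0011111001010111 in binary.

Method 1 - Direct subtraction (column by column from the right: bit − bit − borrow-in; if negative, add 2 and borrow 1 from the next column):
borrow: 0111110111101110
        0110110100001010
-       0011111001010111
------------------------
        0010111010110011

Method 2 - Add two's complement:
Two's complement of 0011111001010111: invert → 1100000110101000, add 1 → 1100000110101001
  0110110100001010
+ 1100000110101001
------------------
 10010111010110011  (end carry out of the top bit = 1)
Discarding the end carry: 0010111010110011
Decimal check:
  0110110100001010 = 16384 + 8192 + 2048 + 1024 + 256 + 8 + 2 = 27914
  0011111001010111 = 8192 + 4096 + 2048 + 1024 + 512 + 64 + 16 + 4 + 2 + 1 = 15959
  27914 - 15959 = 11955, and 0010111010110011 = 8192 + 2048 + 1024 + 512 + 128 + 32 + 16 + 2 + 1 = 11955 ✓



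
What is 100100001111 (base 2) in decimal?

Sum of powers of 2 for each 1-bit:
2^0 + 2^1 + 2^2 + 2^3 + 2^8 + 2^11
= 1 + 2 + 4 + 8 + 256 + 2048
= 2319



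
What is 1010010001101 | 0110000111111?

OR: 1 when either bit is 1
  1010010001101
| 0110000111111
---------------
  1110010111111
Decimal: 5261 | 3135 = 7359



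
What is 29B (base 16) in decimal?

Expand by place value (powers of 16):
Digit values: B = 11
29B = 2 × 16^2 + 9 × 16^1 + 11 × 16^0
= 2 × 256 + 9 × 16 + 11 × 1
= 512 + 144 + 11
= 667



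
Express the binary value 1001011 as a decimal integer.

Sum of powers of 2 for each 1-bit:
2^0 + 2^1 + 2^3 + 2^6
= 1 + 2 + 8 + 64
= 75



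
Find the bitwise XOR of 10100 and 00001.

XOR: 1 when bits differ
  10100
^ 00001
-------
  10101
Decimal: 20 ^ 1 = 21



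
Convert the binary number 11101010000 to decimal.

Sum of powers of 2 for each 1-bit:
2^4 + 2^6 + 2^8 + 2^9 + 2^10
= 16 + 64 + 256 + 512 + 1024
= 1872



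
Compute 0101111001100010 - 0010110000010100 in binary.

Method 1 - Direct subtraction (column by column from the right: bit − bit − borrow-in; if negative, add 2 and borrow 1 from the next column):
borrow: 0100000000111000
        0101111001100010
-       0010110000010100
------------------------
        0011001001001110

Method 2 - Add two's complement:
Two's complement of 0010110000010100: invert → 1101001111101011, add 1 → 1101001111101100
  0101111001100010
+ 1101001111101100
------------------
 10011001001001110  (end carry out of the top bit = 1)
Discarding the end carry: 0011001001001110
Decimal check:
  0101111001100010 = 16384 + 4096 + 2048 + 1024 + 512 + 64 + 32 + 2 = 24162
  0010110000010100 = 8192 + 2048 + 1024 + 16 + 4 = 11284
  24162 - 11284 = 12878, and 0011001001001110 = 8192 + 4096 + 512 + 64 + 8 + 4 + 2 = 12878 ✓



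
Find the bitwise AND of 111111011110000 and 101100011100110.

AND: 1 only when both bits are 1
  111111011110000
& 101100011100110
-----------------
  101100011100000
Decimal: 32496 & 22758 = 22752



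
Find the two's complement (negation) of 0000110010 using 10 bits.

Original: 0000110010
Step 1 - Invert all bits: 1111001101
Step 2 - Add 1: 1111001110
Verification: 0000110010 + 1111001110 = 10000000000; discarding the end carry (carry out of the top bit) leaves the 10-bit value 0000000000, as required for x + (-x)



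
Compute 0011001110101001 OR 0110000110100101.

OR: 1 when either bit is 1
  0011001110101001
| 0110000110100101
------------------
  0111001110101101
Decimal: 13225 | 24997 = 29613



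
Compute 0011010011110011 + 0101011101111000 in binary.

Add column by column from the right: bit + bit + carry-in; write the sum mod 2, carry 1 when the sum is 2 or 3.
carry:  1110111111100000
        0011010011110011
+       0101011101111000
------------------------
       01000110001101011
(the carry out of the leftmost column, 0, becomes the leading bit)
Decimal check:
  0011010011110011 = 8192 + 4096 + 1024 + 128 + 64 + 32 + 16 + 2 + 1 = 13555
  0101011101111000 = 16384 + 4096 + 1024 + 512 + 256 + 64 + 32 + 16 + 8 = 22392
  13555 + 22392 = 35947, and 01000110001101011 = 32768 + 2048 + 1024 + 64 + 32 + 8 + 2 + 1 = 35947 ✓



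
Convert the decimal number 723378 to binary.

Using repeated division by 2:
723378 ÷ 2 = 361689 remainder 0
361689 ÷ 2 = 180844 remainder 1
180844 ÷ 2 = 90422 remainder 0
90422 ÷ 2 = 45211 remainder 0
45211 ÷ 2 = 22605 remainder 1
22605 ÷ 2 = 11302 remainder 1
11302 ÷ 2 = 5651 remainder 0
5651 ÷ 2 = 2825 remainder 1
2825 ÷ 2 = 1412 remainder 1
1412 ÷ 2 = 706 remainder 0
706 ÷ 2 = 353 remainder 0
353 ÷ 2 = 176 remainder 1
176 ÷ 2 = 88 remainder 0
88 ÷ 2 = 44 remainder 0
44 ÷ 2 = 22 remainder 0
22 ÷ 2 = 11 remainder 0
11 ÷ 2 = 5 remainder 1
5 ÷ 2 = 2 remainder 1
2 ÷ 2 = 1 remainder 0
1 ÷ 2 = 0 remainder 1
Reading remainders bottom to top: 10110000100110110010



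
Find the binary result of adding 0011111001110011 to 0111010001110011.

Add column by column from the right: bit + bit + carry-in; write the sum mod 2, carry 1 when the sum is 2 or 3.
carry:  1111100011100110
        0011111001110011
+       0111010001110011
------------------------
       01011001011100110
(the carry out of the leftmost column, 0, becomes the leading bit)
Decimal check:
  0011111001110011 = 8192 + 4096 + 2048 + 1024 + 512 + 64 + 32 + 16 + 2 + 1 = 15987
  0111010001110011 = 16384 + 8192 + 4096 + 1024 + 64 + 32 + 16 + 2 + 1 = 29811
  15987 + 29811 = 45798, and 01011001011100110 = 32768 + 8192 + 4096 + 512 + 128 + 64 + 32 + 4 + 2 = 45798 ✓



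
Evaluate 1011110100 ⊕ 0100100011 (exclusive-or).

XOR: 1 when bits differ
  1011110100
^ 0100100011
------------
  1111010111
Decimal: 756 ^ 291 = 983



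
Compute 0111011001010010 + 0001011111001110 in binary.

Add column by column from the right: bit + bit + carry-in; write the sum mod 2, carry 1 when the sum is 2 or 3.
carry:  1110111110111100
        0111011001010010
+       0001011111001110
------------------------
       01000111000100000
(the carry out of the leftmost column, 0, becomes the leading bit)
Decimal check:
  0111011001010010 = 16384 + 8192 + 4096 + 1024 + 512 + 64 + 16 + 2 = 30290
  0001011111001110 = 4096 + 1024 + 512 + 256 + 128 + 64 + 8 + 4 + 2 = 6094
  30290 + 6094 = 36384, and 01000111000100000 = 32768 + 2048 + 1024 + 512 + 32 = 36384 ✓



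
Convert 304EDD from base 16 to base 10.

Expand by place value (powers of 16):
Digit values: E = 14, D = 13
304EDD = 3 × 16^5 + 0 × 16^4 + 4 × 16^3 + 14 × 16^2 + 13 × 16^1 + 13 × 16^0
= 3 × 1048576 + 0 × 65536 + 4 × 4096 + 14 × 256 + 13 × 16 + 13 × 1
= 3145728 + 0 + 16384 + 3584 + 208 + 13
= 3165917



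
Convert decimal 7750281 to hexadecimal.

Using repeated division by 16 (digits 10–15 are A–F):
7750281 ÷ 16 = 484392 remainder 9
484392 ÷ 16 = 30274 remainder 8
30274 ÷ 16 = 1892 remainder 2
1892 ÷ 16 = 118 remainder 4
118 ÷ 16 = 7 remainder 6
7 ÷ 16 = 0 remainder 7
Reading remainders bottom to top: 764289



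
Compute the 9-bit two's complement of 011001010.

Original: 011001010
Step 1 - Invert all bits: 100110101
Step 2 - Add 1: 100110110
Verification: 011001010 + 100110110 = 1000000000; discarding the end carry (carry out of the top bit) leaves the 9-bit value 000000000, as required for x + (-x)



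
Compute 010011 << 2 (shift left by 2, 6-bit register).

Original: 010011 (decimal 19)
Shift left by 2 positions
Append 2 zeros on the right and drop the 2 high bits that overflow the 6-bit width
Result: 001100 (decimal 12)
Equivalent: 19 << 2 = 19 × 2^2 = 76, truncated to 6 bits = 12



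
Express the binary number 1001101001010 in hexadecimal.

Group into 4-bit nibbles from right:
  0001 = 1
  0011 = 3
  0100 = 4
  1010 = A
Result: 134A



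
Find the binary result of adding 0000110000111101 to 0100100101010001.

Add column by column from the right: bit + bit + carry-in; write the sum mod 2, carry 1 when the sum is 2 or 3.
carry:  0001000011100010
        0000110000111101
+       0100100101010001
------------------------
       00101010110001110
(the carry out of the leftmost column, 0, becomes the leading bit)
Decimal check:
  0000110000111101 = 2048 + 1024 + 32 + 16 + 8 + 4 + 1 = 3133
  0100100101010001 = 16384 + 2048 + 256 + 64 + 16 + 1 = 18769
  3133 + 18769 = 21902, and 00101010110001110 = 16384 + 4096 + 1024 + 256 + 128 + 8 + 4 + 2 = 21902 ✓



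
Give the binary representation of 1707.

Using repeated division by 2:
1707 ÷ 2 = 853 remainder 1
853 ÷ 2 = 426 remainder 1
426 ÷ 2 = 213 remainder 0
213 ÷ 2 = 106 remainder 1
106 ÷ 2 = 53 remainder 0
53 ÷ 2 = 26 remainder 1
26 ÷ 2 = 13 remainder 0
13 ÷ 2 = 6 remainder 1
6 ÷ 2 = 3 remainder 0
3 ÷ 2 = 1 remainder 1
1 ÷ 2 = 0 remainder 1
Reading remainders bottom to top: 11010101011



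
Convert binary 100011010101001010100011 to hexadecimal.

Group into 4-bit nibbles from right:
  1000 = 8
  1101 = D
  0101 = 5
  0010 = 2
  1010 = A
  0011 = 3
Result: 8D52A3



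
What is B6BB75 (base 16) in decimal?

Expand by place value (powers of 16):
Digit values: B = 11
B6BB75 = 11 × 16^5 + 6 × 16^4 + 11 × 16^3 + 11 × 16^2 + 7 × 16^1 + 5 × 16^0
= 11 × 1048576 + 6 × 65536 + 11 × 4096 + 11 × 256 + 7 × 16 + 5 × 1
= 11534336 + 393216 + 45056 + 2816 + 112 + 5
= 11975541



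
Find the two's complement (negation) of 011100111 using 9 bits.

Original: 011100111
Step 1 - Invert all bits: 100011000
Step 2 - Add 1: 100011001
Verification: 011100111 + 100011001 = 1000000000; discarding the end carry (carry out of the top bit) leaves the 9-bit value 000000000, as required for x + (-x)



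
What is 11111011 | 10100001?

OR: 1 when either bit is 1
  11111011
| 10100001
----------
  11111011
Decimal: 251 | 161 = 251



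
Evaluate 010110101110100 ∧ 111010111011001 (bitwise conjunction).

AND: 1 only when both bits are 1
  010110101110100
& 111010111011001
-----------------
  010010101010000
Decimal: 11636 & 30169 = 9552



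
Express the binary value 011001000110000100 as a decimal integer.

Sum of powers of 2 for each 1-bit:
2^2 + 2^7 + 2^8 + 2^12 + 2^15 + 2^16
= 4 + 128 + 256 + 4096 + 32768 + 65536
= 102788



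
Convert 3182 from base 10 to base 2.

Using repeated division by 2:
3182 ÷ 2 = 1591 remainder 0
1591 ÷ 2 = 795 remainder 1
795 ÷ 2 = 397 remainder 1
397 ÷ 2 = 198 remainder 1
198 ÷ 2 = 99 remainder 0
99 ÷ 2 = 49 remainder 1
49 ÷ 2 = 24 remainder 1
24 ÷ 2 = 12 remainder 0
12 ÷ 2 = 6 remainder 0
6 ÷ 2 = 3 remainder 0
3 ÷ 2 = 1 remainder 1
1 ÷ 2 = 0 remainder 1
Reading remainders bottom to top: 110001101110



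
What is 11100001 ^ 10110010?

XOR: 1 when bits differ
  11100001
^ 10110010
----------
  01010011
Decimal: 225 ^ 178 = 83



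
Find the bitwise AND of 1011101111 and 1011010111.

AND: 1 only when both bits are 1
  1011101111
& 1011010111
------------
  1011000111
Decimal: 751 & 727 = 711



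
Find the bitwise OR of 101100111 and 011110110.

OR: 1 when either bit is 1
  101100111
| 011110110
-----------
  111110111
Decimal: 359 | 246 = 503



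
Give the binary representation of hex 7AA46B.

Convert each hex digit to 4 bits:
  7 = 0111
  A = 1010
  A = 1010
  4 = 0100
  6 = 0110
  B = 1011
Concatenate: 011110101010010001101011



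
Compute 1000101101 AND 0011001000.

AND: 1 only when both bits are 1
  1000101101
& 0011001000
------------
  0000001000
Decimal: 557 & 200 = 8



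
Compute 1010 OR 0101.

OR: 1 when either bit is 1
  1010
| 0101
------
  1111
Decimal: 10 | 5 = 15



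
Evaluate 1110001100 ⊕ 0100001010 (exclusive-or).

XOR: 1 when bits differ
  1110001100
^ 0100001010
------------
  1010000110
Decimal: 908 ^ 266 = 646



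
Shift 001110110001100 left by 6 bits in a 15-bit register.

Original: 001110110001100 (decimal 7564)
Shift left by 6 positions
Append 6 zeros on the right and drop the 6 high bits that overflow the 15-bit width
Result: 110001100000000 (decimal 25344)
Equivalent: 7564 << 6 = 7564 × 2^6 = 484096, truncated to 15 bits = 25344



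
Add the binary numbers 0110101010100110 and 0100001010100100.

Add column by column from the right: bit + bit + carry-in; write the sum mod 2, carry 1 when the sum is 2 or 3.
carry:  1000010101001000
        0110101010100110
+       0100001010100100
------------------------
       01010110101001010
(the carry out of the leftmost column, 0, becomes the leading bit)
Decimal check:
  0110101010100110 = 16384 + 8192 + 2048 + 512 + 128 + 32 + 4 + 2 = 27302
  0100001010100100 = 16384 + 512 + 128 + 32 + 4 = 17060
  27302 + 17060 = 44362, and 01010110101001010 = 32768 + 8192 + 2048 + 1024 + 256 + 64 + 8 + 2 = 44362 ✓



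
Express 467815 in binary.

Using repeated division by 2:
467815 ÷ 2 = 233907 remainder 1
233907 ÷ 2 = 116953 remainder 1
116953 ÷ 2 = 58476 remainder 1
58476 ÷ 2 = 29238 remainder 0
29238 ÷ 2 = 14619 remainder 0
14619 ÷ 2 = 7309 remainder 1
7309 ÷ 2 = 3654 remainder 1
3654 ÷ 2 = 1827 remainder 0
1827 ÷ 2 = 913 remainder 1
913 ÷ 2 = 456 remainder 1
456 ÷ 2 = 228 remainder 0
228 ÷ 2 = 114 remainder 0
114 ÷ 2 = 57 remainder 0
57 ÷ 2 = 28 remainder 1
28 ÷ 2 = 14 remainder 0
14 ÷ 2 = 7 remainder 0
7 ÷ 2 = 3 remainder 1
3 ÷ 2 = 1 remainder 1
1 ÷ 2 = 0 remainder 1
Reading remainders bottom to top: 1110010001101100111



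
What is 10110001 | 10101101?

OR: 1 when either bit is 1
  10110001
| 10101101
----------
  10111101
Decimal: 177 | 173 = 189



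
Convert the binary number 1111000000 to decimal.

Sum of powers of 2 for each 1-bit:
2^6 + 2^7 + 2^8 + 2^9
= 64 + 128 + 256 + 512
= 960



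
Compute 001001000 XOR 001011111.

XOR: 1 when bits differ
  001001000
^ 001011111
-----------
  000010111
Decimal: 72 ^ 95 = 23



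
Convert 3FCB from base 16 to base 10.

Expand by place value (powers of 16):
Digit values: F = 15, C = 12, B = 11
3FCB = 3 × 16^3 + 15 × 16^2 + 12 × 16^1 + 11 × 16^0
= 3 × 4096 + 15 × 256 + 12 × 16 + 11 × 1
= 12288 + 3840 + 192 + 11
= 16331



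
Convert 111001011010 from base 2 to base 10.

Sum of powers of 2 for each 1-bit:
2^1 + 2^3 + 2^4 + 2^6 + 2^9 + 2^10 + 2^11
= 2 + 8 + 16 + 64 + 512 + 1024 + 2048
= 3674



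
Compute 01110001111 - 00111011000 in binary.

Method 1 - Direct subtraction (column by column from the right: bit − bit − borrow-in; if negative, add 2 and borrow 1 from the next column):
borrow: 01111100000
        01110001111
-       00111011000
-------------------
        00110110111

Method 2 - Add two's complement:
Two's complement of 00111011000: invert → 11000100111, add 1 → 11000101000
  01110001111
+ 11000101000
-------------
 100110110111  (end carry out of the top bit = 1)
Discarding the end carry: 00110110111
Decimal check:
  01110001111 = 512 + 256 + 128 + 8 + 4 + 2 + 1 = 911
  00111011000 = 256 + 128 + 64 + 16 + 8 = 472
  911 - 472 = 439, and 00110110111 = 256 + 128 + 32 + 16 + 4 + 2 + 1 = 439 ✓



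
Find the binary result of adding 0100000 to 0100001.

Add column by column from the right: bit + bit + carry-in; write the sum mod 2, carry 1 when the sum is 2 or 3.
carry:  1000000
        0100000
+       0100001
---------------
       01000001
(the carry out of the leftmost column, 0, becomes the leading bit)
Decimal check:
  0100000 = 32
  0100001 = 32 + 1 = 33
  32 + 33 = 65, and 01000001 = 64 + 1 = 65 ✓



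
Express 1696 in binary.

Using repeated division by 2:
1696 ÷ 2 = 848 remainder 0
848 ÷ 2 = 424 remainder 0
424 ÷ 2 = 212 remainder 0
212 ÷ 2 = 106 remainder 0
106 ÷ 2 = 53 remainder 0
53 ÷ 2 = 26 remainder 1
26 ÷ 2 = 13 remainder 0
13 ÷ 2 = 6 remainder 1
6 ÷ 2 = 3 remainder 0
3 ÷ 2 = 1 remainder 1
1 ÷ 2 = 0 remainder 1
Reading remainders bottom to top: 11010100000



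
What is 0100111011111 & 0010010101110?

AND: 1 only when both bits are 1
  0100111011111
& 0010010101110
---------------
  0000010001110
Decimal: 2527 & 1198 = 142



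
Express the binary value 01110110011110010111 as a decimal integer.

Sum of powers of 2 for each 1-bit:
2^0 + 2^1 + 2^2 + 2^4 + 2^7 + 2^8 + 2^9 + 2^10 + 2^13 + 2^14 + 2^16 + 2^17 + 2^18
= 1 + 2 + 4 + 16 + 128 + 256 + 512 + 1024 + 8192 + 16384 + 65536 + 131072 + 262144
= 485271



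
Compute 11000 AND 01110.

AND: 1 only when both bits are 1
  11000
& 01110
-------
  01000
Decimal: 24 & 14 = 8



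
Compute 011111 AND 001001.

AND: 1 only when both bits are 1
  011111
& 001001
--------
  001001
Decimal: 31 & 9 = 9



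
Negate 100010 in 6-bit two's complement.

Original (sign bit 1, negative): 100010
Step 1 - Invert all bits: 011101
Step 2 - Add 1: 011110
Verification: 100010 + 011110 = 1000000; discarding the end carry (carry out of the top bit) leaves the 6-bit value 000000, as required for x + (-x)



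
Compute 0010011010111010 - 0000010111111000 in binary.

Method 1 - Direct subtraction (column by column from the right: bit − bit − borrow-in; if negative, add 2 and borrow 1 from the next column):
borrow: 0000001110000000
        0010011010111010
-       0000010111111000
------------------------
        0010000011000010

Method 2 - Add two's complement:
Two's complement of 0000010111111000: invert → 1111101000000111, add 1 → 1111101000001000
  0010011010111010
+ 1111101000001000
------------------
 10010000011000010  (end carry out of the top bit = 1)
Discarding the end carry: 0010000011000010
Decimal check:
  0010011010111010 = 8192 + 1024 + 512 + 128 + 32 + 16 + 8 + 2 = 9914
  0000010111111000 = 1024 + 256 + 128 + 64 + 32 + 16 + 8 = 1528
  9914 - 1528 = 8386, and 0010000011000010 = 8192 + 128 + 64 + 2 = 8386 ✓



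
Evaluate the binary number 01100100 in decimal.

Sum of powers of 2 for each 1-bit:
2^2 + 2^5 + 2^6
= 4 + 32 + 64
= 100



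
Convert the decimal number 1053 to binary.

Using repeated division by 2:
1053 ÷ 2 = 526 remainder 1
526 ÷ 2 = 263 remainder 0
263 ÷ 2 = 131 remainder 1
131 ÷ 2 = 65 remainder 1
65 ÷ 2 = 32 remainder 1
32 ÷ 2 = 16 remainder 0
16 ÷ 2 = 8 remainder 0
8 ÷ 2 = 4 remainder 0
4 ÷ 2 = 2 remainder 0
2 ÷ 2 = 1 remainder 0
1 ÷ 2 = 0 remainder 1
Reading remainders bottom to top: 10000011101



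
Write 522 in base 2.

Using repeated division by 2:
522 ÷ 2 = 261 remainder 0
261 ÷ 2 = 130 remainder 1
130 ÷ 2 = 65 remainder 0
65 ÷ 2 = 32 remainder 1
32 ÷ 2 = 16 remainder 0
16 ÷ 2 = 8 remainder 0
8 ÷ 2 = 4 remainder 0
4 ÷ 2 = 2 remainder 0
2 ÷ 2 = 1 remainder 0
1 ÷ 2 = 0 remainder 1
Reading remainders bottom to top: 1000001010



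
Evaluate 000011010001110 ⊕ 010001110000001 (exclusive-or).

XOR: 1 when bits differ
  000011010001110
^ 010001110000001
-----------------
  010010100001111
Decimal: 1678 ^ 9089 = 9487



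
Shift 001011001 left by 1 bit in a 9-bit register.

Original: 001011001 (decimal 89)
Shift left by 1 position
Append 1 zero on the right
Result: 010110010 (decimal 178)
Equivalent: 89 << 1 = 89 × 2^1 = 178



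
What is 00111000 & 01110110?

AND: 1 only when both bits are 1
  00111000
& 01110110
----------
  00110000
Decimal: 56 & 118 = 48



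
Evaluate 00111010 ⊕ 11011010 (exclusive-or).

XOR: 1 when bits differ
  00111010
^ 11011010
----------
  11100000
Decimal: 58 ^ 218 = 224



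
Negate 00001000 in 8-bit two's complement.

Original: 00001000
Step 1 - Invert all bits: 11110111
Step 2 - Add 1: 11111000
Verification: 00001000 + 11111000 = 100000000; discarding the end carry (carry out of the top bit) leaves the 8-bit value 00000000, as required for x + (-x)



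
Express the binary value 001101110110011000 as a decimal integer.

Sum of powers of 2 for each 1-bit:
2^3 + 2^4 + 2^7 + 2^8 + 2^10 + 2^11 + 2^12 + 2^14 + 2^15
= 8 + 16 + 128 + 256 + 1024 + 2048 + 4096 + 16384 + 32768
= 56728



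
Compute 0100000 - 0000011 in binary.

Method 1 - Direct subtraction (column by column from the right: bit − bit − borrow-in; if negative, add 2 and borrow 1 from the next column):
borrow: 0111110
        0100000
-       0000011
---------------
        0011101

Method 2 - Add two's complement:
Two's complement of 0000011: invert → 1111100, add 1 → 1111101
  0100000
+ 1111101
---------
 10011101  (end carry out of the top bit = 1)
Discarding the end carry: 0011101
Decimal check:
  0100000 = 32
  0000011 = 2 + 1 = 3
  32 - 3 = 29, and 0011101 = 16 + 8 + 4 + 1 = 29 ✓



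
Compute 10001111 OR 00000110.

OR: 1 when either bit is 1
  10001111
| 00000110
----------
  10001111
Decimal: 143 | 6 = 143



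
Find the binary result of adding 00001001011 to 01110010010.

Add column by column from the right: bit + bit + carry-in; write the sum mod 2, carry 1 when the sum is 2 or 3.
carry:  00000000100
        00001001011
+       01110010010
-------------------
       001111011101
(the carry out of the leftmost column, 0, becomes the leading bit)
Decimal check:
  00001001011 = 64 + 8 + 2 + 1 = 75
  01110010010 = 512 + 256 + 128 + 16 + 2 = 914
  75 + 914 = 989, and 001111011101 = 512 + 256 + 128 + 64 + 16 + 8 + 4 + 1 = 989 ✓



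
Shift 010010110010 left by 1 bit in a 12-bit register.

Original: 010010110010 (decimal 1202)
Shift left by 1 position
Append 1 zero on the right
Result: 100101100100 (decimal 2404)
Equivalent: 1202 << 1 = 1202 × 2^1 = 2404



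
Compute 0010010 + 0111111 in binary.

Add column by column from the right: bit + bit + carry-in; write the sum mod 2, carry 1 when the sum is 2 or 3.
carry:  1111100
        0010010
+       0111111
---------------
       01010001
(the carry out of the leftmost column, 0, becomes the leading bit)
Decimal check:
  0010010 = 16 + 2 = 18
  0111111 = 32 + 16 + 8 + 4 + 2 + 1 = 63
  18 + 63 = 81, and 01010001 = 64 + 16 + 1 = 81 ✓



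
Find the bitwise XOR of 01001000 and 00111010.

XOR: 1 when bits differ
  01001000
^ 00111010
----------
  01110010
Decimal: 72 ^ 58 = 114



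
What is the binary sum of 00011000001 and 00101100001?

Add column by column from the right: bit + bit + carry-in; write the sum mod 2, carry 1 when the sum is 2 or 3.
carry:  01110000010
        00011000001
+       00101100001
-------------------
       001000100010
(the carry out of the leftmost column, 0, becomes the leading bit)
Decimal check:
  00011000001 = 128 + 64 + 1 = 193
  00101100001 = 256 + 64 + 32 + 1 = 353
  193 + 353 = 546, and 001000100010 = 512 + 32 + 2 = 546 ✓



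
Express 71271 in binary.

Using repeated division by 2:
71271 ÷ 2 = 35635 remainder 1
35635 ÷ 2 = 17817 remainder 1
17817 ÷ 2 = 8908 remainder 1
8908 ÷ 2 = 4454 remainder 0
4454 ÷ 2 = 2227 remainder 0
2227 ÷ 2 = 1113 remainder 1
1113 ÷ 2 = 556 remainder 1
556 ÷ 2 = 278 remainder 0
278 ÷ 2 = 139 remainder 0
139 ÷ 2 = 69 remainder 1
69 ÷ 2 = 34 remainder 1
34 ÷ 2 = 17 remainder 0
17 ÷ 2 = 8 remainder 1
8 ÷ 2 = 4 remainder 0
4 ÷ 2 = 2 remainder 0
2 ÷ 2 = 1 remainder 0
1 ÷ 2 = 0 remainder 1
Reading remainders bottom to top: 10001011001100111



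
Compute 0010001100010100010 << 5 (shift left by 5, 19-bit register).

Original: 0010001100010100010 (decimal 71842)
Shift left by 5 positions
Append 5 zeros on the right and drop the 5 high bits that overflow the 19-bit width
Result: 0110001010001000000 (decimal 201792)
Equivalent: 71842 << 5 = 71842 × 2^5 = 2298944, truncated to 19 bits = 201792



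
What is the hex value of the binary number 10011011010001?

Group into 4-bit nibbles from right:
  0010 = 2
  0110 = 6
  1101 = D
  0001 = 1
Result: 26D1



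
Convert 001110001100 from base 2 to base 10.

Sum of powers of 2 for each 1-bit:
2^2 + 2^3 + 2^7 + 2^8 + 2^9
= 4 + 8 + 128 + 256 + 512
= 908



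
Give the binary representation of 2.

Using repeated division by 2:
2 ÷ 2 = 1 remainder 0
1 ÷ 2 = 0 remainder 1
Reading remainders bottom to top: 10



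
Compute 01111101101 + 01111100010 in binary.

Add column by column from the right: bit + bit + carry-in; write the sum mod 2, carry 1 when the sum is 2 or 3.
carry:  11111000000
        01111101101
+       01111100010
-------------------
       011111001111
(the carry out of the leftmost column, 0, becomes the leading bit)
Decimal check:
  01111101101 = 512 + 256 + 128 + 64 + 32 + 8 + 4 + 1 = 1005
  01111100010 = 512 + 256 + 128 + 64 + 32 + 2 = 994
  1005 + 994 = 1999, and 011111001111 = 1024 + 512 + 256 + 128 + 64 + 8 + 4 + 2 + 1 = 1999 ✓

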